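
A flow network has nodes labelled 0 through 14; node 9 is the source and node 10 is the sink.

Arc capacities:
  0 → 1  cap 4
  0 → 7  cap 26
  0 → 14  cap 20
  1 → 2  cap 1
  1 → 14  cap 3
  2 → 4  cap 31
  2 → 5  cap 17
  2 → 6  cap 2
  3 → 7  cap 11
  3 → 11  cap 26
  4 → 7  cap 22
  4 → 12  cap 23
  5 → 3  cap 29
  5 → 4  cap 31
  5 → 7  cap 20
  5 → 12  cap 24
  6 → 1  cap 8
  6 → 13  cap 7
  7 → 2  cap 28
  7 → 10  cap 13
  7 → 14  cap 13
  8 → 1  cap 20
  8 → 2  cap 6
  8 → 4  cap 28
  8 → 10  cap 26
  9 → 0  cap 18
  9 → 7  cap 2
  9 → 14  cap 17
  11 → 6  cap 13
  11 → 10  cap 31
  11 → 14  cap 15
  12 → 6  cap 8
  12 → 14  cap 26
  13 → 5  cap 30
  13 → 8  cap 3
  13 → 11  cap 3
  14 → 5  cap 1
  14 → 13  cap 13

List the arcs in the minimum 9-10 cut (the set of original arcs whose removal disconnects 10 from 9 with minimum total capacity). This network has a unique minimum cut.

Min-cut arcs: {(9,0), (9,7), (14,5), (14,13)} (total capacity 34)

augment #1: 9→7→10 push 2
augment #2: 9→0→7→10 push 11
augment #3: 9→14→13→8→10 push 3
augment #4: 9→14→13→11→10 push 3
augment #5: 9→14→5→3→11→10 push 1
augment #6: 9→14→13→5→3→11→10 push 7
augment #7: 9→0→1→2→5→3→11→10 push 1
augment #8: 9→0→7→2→5→3→11→10 push 6
max flow = 34; residual-reachable set from 9 gives S-side
cut edges (S→T): {(9,0), (9,7), (14,5), (14,13)} total cap 34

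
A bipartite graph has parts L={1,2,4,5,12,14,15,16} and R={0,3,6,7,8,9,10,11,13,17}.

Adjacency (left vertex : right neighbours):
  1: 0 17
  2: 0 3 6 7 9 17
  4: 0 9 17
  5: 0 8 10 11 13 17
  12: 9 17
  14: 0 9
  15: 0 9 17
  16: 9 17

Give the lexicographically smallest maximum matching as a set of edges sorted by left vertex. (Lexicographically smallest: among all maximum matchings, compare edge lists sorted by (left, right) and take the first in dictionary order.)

|M| = 5 (so the lex-smallest maximum matching has 5 edges)
process left vertices in ascending order; for each, take the smallest-labelled available neighbour that still permits 5 edges overall, or leave it unmatched if none does
lex-smallest matching: {1-0, 2-3, 4-9, 5-8, 12-17}

Lex-smallest maximum matching: {(1,0), (2,3), (4,9), (5,8), (12,17)}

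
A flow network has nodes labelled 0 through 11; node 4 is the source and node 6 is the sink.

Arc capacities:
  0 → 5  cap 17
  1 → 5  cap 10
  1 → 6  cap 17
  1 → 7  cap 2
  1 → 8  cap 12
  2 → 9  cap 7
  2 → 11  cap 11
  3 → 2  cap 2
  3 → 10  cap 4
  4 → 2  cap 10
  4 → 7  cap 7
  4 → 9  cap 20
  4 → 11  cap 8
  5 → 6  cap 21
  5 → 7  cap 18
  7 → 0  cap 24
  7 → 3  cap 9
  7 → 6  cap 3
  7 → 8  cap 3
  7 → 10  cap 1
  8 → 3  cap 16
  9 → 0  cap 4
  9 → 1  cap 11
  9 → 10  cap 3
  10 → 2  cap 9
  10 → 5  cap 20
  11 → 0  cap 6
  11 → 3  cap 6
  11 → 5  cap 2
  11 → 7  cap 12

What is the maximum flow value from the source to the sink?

Maximum flow value: 35

augment #1: 4→7→6 bottleneck 3, total now 3
augment #2: 4→9→1→6 bottleneck 11, total now 14
augment #3: 4→11→5→6 bottleneck 2, total now 16
augment #4: 4→7→0→5→6 bottleneck 4, total now 20
augment #5: 4→9→0→5→6 bottleneck 4, total now 24
augment #6: 4→9→10→5→6 bottleneck 3, total now 27
augment #7: 4→11→0→5→6 bottleneck 6, total now 33
augment #8: 4→2→11→3→10→5→6 bottleneck 2, total now 35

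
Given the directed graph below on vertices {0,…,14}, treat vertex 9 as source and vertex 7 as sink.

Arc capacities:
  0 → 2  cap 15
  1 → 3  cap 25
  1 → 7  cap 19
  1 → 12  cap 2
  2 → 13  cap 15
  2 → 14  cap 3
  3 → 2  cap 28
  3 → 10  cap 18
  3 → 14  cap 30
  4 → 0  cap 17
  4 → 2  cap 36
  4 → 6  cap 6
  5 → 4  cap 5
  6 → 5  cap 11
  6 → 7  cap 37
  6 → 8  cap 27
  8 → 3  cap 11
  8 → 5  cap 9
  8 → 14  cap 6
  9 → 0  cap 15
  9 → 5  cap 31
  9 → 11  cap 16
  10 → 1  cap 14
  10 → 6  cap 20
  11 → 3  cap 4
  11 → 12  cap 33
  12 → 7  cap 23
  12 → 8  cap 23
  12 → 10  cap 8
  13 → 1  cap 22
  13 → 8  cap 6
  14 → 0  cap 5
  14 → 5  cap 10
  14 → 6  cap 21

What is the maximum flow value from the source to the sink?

Maximum flow value: 36

augment #1: 9→11→12→7 bottleneck 16, total now 16
augment #2: 9→5→4→6→7 bottleneck 5, total now 21
augment #3: 9→0→2→13→1→7 bottleneck 15, total now 36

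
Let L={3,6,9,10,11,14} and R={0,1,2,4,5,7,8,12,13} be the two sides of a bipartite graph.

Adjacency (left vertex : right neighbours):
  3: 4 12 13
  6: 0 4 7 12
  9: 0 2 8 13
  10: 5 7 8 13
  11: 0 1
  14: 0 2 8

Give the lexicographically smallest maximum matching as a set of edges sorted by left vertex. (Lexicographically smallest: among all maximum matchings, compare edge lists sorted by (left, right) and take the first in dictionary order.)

Lex-smallest maximum matching: {(3,4), (6,0), (9,2), (10,5), (11,1), (14,8)}

|M| = 6 (so the lex-smallest maximum matching has 6 edges)
process left vertices in ascending order; for each, take the smallest-labelled available neighbour that still permits 6 edges overall, or leave it unmatched if none does
lex-smallest matching: {3-4, 6-0, 9-2, 10-5, 11-1, 14-8}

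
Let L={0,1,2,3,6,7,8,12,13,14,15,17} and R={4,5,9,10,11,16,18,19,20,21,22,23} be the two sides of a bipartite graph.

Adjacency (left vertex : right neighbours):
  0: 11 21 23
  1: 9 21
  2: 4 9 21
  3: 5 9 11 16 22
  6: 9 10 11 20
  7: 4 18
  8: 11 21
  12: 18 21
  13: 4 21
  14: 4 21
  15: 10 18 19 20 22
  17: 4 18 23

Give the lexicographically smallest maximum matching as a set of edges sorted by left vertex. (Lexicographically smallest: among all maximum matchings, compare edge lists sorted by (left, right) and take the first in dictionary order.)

|M| = 9 (so the lex-smallest maximum matching has 9 edges)
process left vertices in ascending order; for each, take the smallest-labelled available neighbour that still permits 9 edges overall, or leave it unmatched if none does
lex-smallest matching: {0-11, 1-9, 2-4, 3-5, 6-10, 7-18, 8-21, 15-19, 17-23}

Lex-smallest maximum matching: {(0,11), (1,9), (2,4), (3,5), (6,10), (7,18), (8,21), (15,19), (17,23)}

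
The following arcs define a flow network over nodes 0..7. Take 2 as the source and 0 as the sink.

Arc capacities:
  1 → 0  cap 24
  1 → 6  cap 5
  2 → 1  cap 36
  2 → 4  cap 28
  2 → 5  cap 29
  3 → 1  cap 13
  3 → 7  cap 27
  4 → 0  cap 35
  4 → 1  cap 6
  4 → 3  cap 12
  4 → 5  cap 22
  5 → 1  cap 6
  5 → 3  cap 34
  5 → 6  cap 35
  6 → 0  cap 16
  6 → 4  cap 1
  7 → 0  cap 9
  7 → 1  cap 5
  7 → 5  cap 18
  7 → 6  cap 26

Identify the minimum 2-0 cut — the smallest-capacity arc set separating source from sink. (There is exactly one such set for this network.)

augment #1: 2→1→0 push 24
augment #2: 2→4→0 push 28
augment #3: 2→1→6→0 push 5
augment #4: 2→5→6→0 push 11
augment #5: 2→5→3→7→0 push 9
augment #6: 2→5→6→4→0 push 1
max flow = 78; residual-reachable set from 2 gives S-side
cut edges (S→T): {(1,0), (2,4), (6,0), (6,4), (7,0)} total cap 78

Min-cut arcs: {(1,0), (2,4), (6,0), (6,4), (7,0)} (total capacity 78)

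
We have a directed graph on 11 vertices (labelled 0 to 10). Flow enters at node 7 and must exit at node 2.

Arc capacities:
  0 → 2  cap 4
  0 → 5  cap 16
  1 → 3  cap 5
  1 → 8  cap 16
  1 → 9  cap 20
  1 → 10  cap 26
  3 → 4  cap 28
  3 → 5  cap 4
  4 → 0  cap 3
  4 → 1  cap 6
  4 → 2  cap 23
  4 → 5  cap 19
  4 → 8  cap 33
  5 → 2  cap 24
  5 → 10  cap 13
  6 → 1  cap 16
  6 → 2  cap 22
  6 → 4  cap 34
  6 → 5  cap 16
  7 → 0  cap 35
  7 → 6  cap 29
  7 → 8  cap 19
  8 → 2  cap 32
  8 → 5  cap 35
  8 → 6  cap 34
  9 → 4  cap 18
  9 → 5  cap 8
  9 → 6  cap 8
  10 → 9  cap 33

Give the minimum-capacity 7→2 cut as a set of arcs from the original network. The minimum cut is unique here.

Min-cut arcs: {(0,2), (0,5), (7,6), (7,8)} (total capacity 68)

augment #1: 7→0→2 push 4
augment #2: 7→6→2 push 22
augment #3: 7→8→2 push 19
augment #4: 7→0→5→2 push 16
augment #5: 7→6→4→2 push 7
max flow = 68; residual-reachable set from 7 gives S-side
cut edges (S→T): {(0,2), (0,5), (7,6), (7,8)} total cap 68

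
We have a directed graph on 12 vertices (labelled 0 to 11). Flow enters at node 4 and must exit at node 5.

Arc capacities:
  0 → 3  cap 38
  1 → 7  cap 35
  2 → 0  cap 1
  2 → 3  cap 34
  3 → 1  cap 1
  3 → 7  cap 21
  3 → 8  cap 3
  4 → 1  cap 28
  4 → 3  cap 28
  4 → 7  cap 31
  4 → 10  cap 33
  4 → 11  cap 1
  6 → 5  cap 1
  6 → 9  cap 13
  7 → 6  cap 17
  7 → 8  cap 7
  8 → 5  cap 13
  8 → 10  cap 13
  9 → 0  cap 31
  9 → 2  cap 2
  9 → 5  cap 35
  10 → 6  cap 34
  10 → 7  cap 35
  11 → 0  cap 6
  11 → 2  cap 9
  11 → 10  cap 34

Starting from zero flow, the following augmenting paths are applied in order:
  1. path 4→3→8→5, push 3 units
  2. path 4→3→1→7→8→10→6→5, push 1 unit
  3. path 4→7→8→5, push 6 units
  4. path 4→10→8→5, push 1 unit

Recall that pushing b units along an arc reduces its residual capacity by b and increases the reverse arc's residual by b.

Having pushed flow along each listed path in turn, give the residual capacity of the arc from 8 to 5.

after path 1 (4→3→8→5, push 3): res(8,5)=10
after path 2 (4→3→1→7→8→10→6→5, push 1): res(8,5)=10
after path 3 (4→7→8→5, push 6): res(8,5)=4
after path 4 (4→10→8→5, push 1): res(8,5)=3

Residual capacity of (8,5): 3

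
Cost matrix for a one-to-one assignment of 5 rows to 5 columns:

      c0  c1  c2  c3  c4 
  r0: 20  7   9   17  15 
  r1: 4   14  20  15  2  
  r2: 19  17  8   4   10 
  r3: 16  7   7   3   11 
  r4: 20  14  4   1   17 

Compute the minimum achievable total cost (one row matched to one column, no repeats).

optimal assignment: row0→col1 (cost 7), row1→col0 (cost 4), row2→col4 (cost 10), row3→col3 (cost 3), row4→col2 (cost 4)
total = 7 + 4 + 10 + 3 + 4 = 28

Minimum assignment cost: 28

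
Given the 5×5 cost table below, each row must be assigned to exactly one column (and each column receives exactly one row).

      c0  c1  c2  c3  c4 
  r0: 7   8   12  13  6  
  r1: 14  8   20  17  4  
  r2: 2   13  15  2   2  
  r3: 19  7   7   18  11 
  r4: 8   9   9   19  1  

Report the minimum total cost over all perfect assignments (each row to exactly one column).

Minimum assignment cost: 25

optimal assignment: row0→col0 (cost 7), row1→col1 (cost 8), row2→col3 (cost 2), row3→col2 (cost 7), row4→col4 (cost 1)
total = 7 + 8 + 2 + 7 + 1 = 25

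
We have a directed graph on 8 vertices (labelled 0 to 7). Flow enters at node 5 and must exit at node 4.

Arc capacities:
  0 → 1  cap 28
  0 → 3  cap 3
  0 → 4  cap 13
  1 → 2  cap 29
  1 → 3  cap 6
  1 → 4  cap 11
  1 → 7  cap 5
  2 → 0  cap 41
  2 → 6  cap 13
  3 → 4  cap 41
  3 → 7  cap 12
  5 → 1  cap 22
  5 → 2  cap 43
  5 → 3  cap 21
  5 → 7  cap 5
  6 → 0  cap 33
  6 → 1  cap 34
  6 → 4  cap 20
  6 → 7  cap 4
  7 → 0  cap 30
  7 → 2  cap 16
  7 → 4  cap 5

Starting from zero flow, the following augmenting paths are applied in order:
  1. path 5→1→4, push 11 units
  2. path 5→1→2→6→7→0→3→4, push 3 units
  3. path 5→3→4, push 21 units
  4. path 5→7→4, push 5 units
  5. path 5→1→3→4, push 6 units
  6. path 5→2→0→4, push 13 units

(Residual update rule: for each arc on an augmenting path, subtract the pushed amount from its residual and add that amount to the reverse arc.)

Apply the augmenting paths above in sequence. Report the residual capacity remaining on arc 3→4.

Residual capacity of (3,4): 11

after path 1 (5→1→4, push 11): res(3,4)=41
after path 2 (5→1→2→6→7→0→3→4, push 3): res(3,4)=38
after path 3 (5→3→4, push 21): res(3,4)=17
after path 4 (5→7→4, push 5): res(3,4)=17
after path 5 (5→1→3→4, push 6): res(3,4)=11
after path 6 (5→2→0→4, push 13): res(3,4)=11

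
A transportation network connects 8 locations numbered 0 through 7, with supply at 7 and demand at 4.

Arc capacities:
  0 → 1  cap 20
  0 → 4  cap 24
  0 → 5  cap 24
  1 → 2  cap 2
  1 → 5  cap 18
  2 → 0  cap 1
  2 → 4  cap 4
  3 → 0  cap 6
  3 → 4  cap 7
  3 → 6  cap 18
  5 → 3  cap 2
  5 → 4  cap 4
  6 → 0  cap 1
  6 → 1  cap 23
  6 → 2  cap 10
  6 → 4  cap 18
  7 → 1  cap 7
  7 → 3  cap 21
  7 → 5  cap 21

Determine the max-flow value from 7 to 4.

augment #1: 7→3→4 bottleneck 7, total now 7
augment #2: 7→5→4 bottleneck 4, total now 11
augment #3: 7→1→2→4 bottleneck 2, total now 13
augment #4: 7→3→0→4 bottleneck 6, total now 19
augment #5: 7→3→6→4 bottleneck 8, total now 27
augment #6: 7→5→3→6→4 bottleneck 2, total now 29

Maximum flow value: 29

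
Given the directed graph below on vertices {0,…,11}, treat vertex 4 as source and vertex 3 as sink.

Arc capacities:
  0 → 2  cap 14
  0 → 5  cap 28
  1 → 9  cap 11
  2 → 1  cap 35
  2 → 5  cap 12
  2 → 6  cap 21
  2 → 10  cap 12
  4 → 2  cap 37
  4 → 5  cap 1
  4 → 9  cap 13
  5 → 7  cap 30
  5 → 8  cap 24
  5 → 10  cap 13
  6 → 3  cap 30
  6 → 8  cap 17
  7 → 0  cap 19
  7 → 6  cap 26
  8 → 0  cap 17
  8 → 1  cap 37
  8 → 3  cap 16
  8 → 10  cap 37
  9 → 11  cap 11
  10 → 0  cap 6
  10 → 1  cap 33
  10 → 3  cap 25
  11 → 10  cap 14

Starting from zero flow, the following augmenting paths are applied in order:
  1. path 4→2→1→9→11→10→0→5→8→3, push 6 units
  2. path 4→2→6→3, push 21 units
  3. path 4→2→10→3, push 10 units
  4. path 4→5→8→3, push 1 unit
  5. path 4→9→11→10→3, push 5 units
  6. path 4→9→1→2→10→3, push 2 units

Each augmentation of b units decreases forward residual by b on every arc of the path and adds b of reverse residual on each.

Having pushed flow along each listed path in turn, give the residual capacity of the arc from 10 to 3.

after path 1 (4→2→1→9→11→10→0→5→8→3, push 6): res(10,3)=25
after path 2 (4→2→6→3, push 21): res(10,3)=25
after path 3 (4→2→10→3, push 10): res(10,3)=15
after path 4 (4→5→8→3, push 1): res(10,3)=15
after path 5 (4→9→11→10→3, push 5): res(10,3)=10
after path 6 (4→9→1→2→10→3, push 2): res(10,3)=8

Residual capacity of (10,3): 8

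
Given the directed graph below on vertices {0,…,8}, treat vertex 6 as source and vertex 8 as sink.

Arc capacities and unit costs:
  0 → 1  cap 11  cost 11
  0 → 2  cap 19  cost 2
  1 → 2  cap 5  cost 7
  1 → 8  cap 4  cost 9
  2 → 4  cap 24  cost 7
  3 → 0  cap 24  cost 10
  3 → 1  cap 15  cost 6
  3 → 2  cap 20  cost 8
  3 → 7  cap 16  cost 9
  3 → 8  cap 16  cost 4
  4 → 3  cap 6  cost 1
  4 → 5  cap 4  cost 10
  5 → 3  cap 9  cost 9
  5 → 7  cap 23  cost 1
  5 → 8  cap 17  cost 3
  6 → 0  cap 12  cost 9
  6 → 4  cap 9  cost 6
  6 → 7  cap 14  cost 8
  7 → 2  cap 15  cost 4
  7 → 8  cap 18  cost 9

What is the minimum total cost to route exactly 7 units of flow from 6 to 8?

shortest-cost path #1: 6→4→3→8 push 6 @ unit cost 11 (adds 66)
shortest-cost path #2: 6→7→8 push 1 @ unit cost 17 (adds 17)
total cost = 83

Minimum cost for 7 units: 83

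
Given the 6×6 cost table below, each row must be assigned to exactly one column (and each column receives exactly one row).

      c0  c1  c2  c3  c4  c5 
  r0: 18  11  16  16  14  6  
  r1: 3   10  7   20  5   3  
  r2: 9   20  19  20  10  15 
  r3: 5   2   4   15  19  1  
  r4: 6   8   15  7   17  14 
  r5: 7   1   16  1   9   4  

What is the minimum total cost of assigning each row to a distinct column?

optimal assignment: row0→col5 (cost 6), row1→col0 (cost 3), row2→col4 (cost 10), row3→col2 (cost 4), row4→col3 (cost 7), row5→col1 (cost 1)
total = 6 + 3 + 10 + 4 + 7 + 1 = 31

Minimum assignment cost: 31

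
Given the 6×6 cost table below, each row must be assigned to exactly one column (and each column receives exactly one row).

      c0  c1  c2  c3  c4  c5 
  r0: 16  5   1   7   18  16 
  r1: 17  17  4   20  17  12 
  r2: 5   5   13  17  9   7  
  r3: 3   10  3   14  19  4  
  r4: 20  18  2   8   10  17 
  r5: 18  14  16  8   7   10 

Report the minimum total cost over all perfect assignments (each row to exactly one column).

Minimum assignment cost: 33

optimal assignment: row0→col1 (cost 5), row1→col2 (cost 4), row2→col0 (cost 5), row3→col5 (cost 4), row4→col3 (cost 8), row5→col4 (cost 7)
total = 5 + 4 + 5 + 4 + 8 + 7 = 33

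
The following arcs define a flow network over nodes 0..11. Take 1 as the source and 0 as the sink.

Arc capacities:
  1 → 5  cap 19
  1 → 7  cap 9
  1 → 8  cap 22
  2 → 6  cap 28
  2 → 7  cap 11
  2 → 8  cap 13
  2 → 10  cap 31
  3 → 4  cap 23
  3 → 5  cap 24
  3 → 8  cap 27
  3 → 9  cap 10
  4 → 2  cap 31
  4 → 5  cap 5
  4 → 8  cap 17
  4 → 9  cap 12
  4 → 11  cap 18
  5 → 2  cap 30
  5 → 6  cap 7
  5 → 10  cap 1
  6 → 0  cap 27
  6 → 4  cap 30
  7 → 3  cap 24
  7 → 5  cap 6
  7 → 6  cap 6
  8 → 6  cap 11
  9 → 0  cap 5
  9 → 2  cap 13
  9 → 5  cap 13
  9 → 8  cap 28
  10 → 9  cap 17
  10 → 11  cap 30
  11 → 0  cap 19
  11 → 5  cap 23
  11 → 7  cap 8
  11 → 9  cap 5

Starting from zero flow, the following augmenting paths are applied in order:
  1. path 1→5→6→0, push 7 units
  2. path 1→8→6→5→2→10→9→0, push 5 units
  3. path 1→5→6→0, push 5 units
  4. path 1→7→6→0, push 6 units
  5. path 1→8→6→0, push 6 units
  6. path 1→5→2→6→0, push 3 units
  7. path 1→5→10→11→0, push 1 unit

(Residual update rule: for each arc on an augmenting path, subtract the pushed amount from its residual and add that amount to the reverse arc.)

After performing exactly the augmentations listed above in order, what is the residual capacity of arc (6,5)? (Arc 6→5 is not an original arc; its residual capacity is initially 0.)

after path 1 (1→5→6→0, push 7): res(6,5)=7
after path 2 (1→8→6→5→2→10→9→0, push 5): res(6,5)=2
after path 3 (1→5→6→0, push 5): res(6,5)=7
after path 4 (1→7→6→0, push 6): res(6,5)=7
after path 5 (1→8→6→0, push 6): res(6,5)=7
after path 6 (1→5→2→6→0, push 3): res(6,5)=7
after path 7 (1→5→10→11→0, push 1): res(6,5)=7

Residual capacity of (6,5): 7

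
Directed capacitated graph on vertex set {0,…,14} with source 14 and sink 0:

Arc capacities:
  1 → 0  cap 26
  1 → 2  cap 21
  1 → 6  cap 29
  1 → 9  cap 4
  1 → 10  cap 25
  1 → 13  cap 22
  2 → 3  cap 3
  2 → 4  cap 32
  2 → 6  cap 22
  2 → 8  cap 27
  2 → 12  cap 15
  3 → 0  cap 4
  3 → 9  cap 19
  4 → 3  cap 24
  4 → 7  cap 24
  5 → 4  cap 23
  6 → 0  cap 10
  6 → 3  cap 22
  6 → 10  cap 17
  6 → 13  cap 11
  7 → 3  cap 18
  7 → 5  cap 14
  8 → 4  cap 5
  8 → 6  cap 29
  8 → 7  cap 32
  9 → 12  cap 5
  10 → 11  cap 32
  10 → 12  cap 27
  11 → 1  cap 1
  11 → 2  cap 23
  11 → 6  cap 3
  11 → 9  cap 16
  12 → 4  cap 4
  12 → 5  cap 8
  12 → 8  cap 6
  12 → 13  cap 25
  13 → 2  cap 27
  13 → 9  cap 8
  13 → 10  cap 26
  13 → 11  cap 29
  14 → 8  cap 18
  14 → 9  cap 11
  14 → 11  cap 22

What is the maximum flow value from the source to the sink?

Maximum flow value: 15

augment #1: 14→8→6→0 bottleneck 10, total now 10
augment #2: 14→11→1→0 bottleneck 1, total now 11
augment #3: 14→8→4→3→0 bottleneck 4, total now 15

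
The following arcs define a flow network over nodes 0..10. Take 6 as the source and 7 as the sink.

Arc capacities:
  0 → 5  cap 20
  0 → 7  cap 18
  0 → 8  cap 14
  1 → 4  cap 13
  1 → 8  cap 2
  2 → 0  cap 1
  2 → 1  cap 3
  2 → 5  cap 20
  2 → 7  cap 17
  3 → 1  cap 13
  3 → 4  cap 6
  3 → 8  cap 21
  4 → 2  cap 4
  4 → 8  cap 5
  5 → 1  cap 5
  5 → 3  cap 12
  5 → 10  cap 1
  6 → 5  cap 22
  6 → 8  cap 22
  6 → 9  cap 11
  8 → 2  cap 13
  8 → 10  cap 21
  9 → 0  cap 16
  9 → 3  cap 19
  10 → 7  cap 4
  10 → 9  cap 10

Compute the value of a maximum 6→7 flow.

augment #1: 6→5→10→7 bottleneck 1, total now 1
augment #2: 6→8→2→7 bottleneck 13, total now 14
augment #3: 6→8→10→7 bottleneck 3, total now 17
augment #4: 6→9→0→7 bottleneck 11, total now 28
augment #5: 6→5→1→4→2→7 bottleneck 4, total now 32
augment #6: 6→8→10→9→0→7 bottleneck 5, total now 37

Maximum flow value: 37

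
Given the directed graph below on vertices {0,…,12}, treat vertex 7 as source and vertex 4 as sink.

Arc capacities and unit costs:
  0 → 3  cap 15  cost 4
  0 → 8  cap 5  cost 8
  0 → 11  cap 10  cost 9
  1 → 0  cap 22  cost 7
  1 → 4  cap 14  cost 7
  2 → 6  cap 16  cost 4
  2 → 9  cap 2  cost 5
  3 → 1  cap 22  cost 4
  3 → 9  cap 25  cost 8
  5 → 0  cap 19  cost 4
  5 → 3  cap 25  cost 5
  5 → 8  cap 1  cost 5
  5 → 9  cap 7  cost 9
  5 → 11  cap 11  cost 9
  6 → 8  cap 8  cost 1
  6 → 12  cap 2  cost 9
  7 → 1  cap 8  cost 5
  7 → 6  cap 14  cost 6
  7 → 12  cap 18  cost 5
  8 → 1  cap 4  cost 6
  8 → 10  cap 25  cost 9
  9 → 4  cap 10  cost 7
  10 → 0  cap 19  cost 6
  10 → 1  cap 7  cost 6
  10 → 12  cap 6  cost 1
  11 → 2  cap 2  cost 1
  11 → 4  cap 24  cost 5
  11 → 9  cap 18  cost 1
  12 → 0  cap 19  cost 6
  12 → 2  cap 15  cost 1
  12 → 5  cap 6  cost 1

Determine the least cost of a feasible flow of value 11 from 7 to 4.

Minimum cost for 11 units: 152

shortest-cost path #1: 7→1→4 push 8 @ unit cost 12 (adds 96)
shortest-cost path #2: 7→12→2→9→4 push 2 @ unit cost 18 (adds 36)
shortest-cost path #3: 7→12→5→11→4 push 1 @ unit cost 20 (adds 20)
total cost = 152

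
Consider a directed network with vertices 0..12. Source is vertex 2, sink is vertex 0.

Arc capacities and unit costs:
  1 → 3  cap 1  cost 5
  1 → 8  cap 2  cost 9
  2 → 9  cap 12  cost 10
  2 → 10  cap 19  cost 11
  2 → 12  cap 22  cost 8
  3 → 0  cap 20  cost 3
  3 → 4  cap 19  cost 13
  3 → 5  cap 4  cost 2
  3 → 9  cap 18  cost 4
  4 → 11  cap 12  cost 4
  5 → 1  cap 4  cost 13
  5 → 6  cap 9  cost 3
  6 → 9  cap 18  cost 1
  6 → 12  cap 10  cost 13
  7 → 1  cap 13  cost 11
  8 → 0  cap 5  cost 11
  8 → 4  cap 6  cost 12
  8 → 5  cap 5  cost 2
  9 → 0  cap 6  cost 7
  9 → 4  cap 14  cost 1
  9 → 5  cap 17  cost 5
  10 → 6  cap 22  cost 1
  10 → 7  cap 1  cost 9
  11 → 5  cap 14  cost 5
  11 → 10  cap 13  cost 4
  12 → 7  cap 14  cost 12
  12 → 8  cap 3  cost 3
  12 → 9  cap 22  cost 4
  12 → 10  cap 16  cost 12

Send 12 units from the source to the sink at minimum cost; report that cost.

shortest-cost path #1: 2→9→0 push 6 @ unit cost 17 (adds 102)
shortest-cost path #2: 2→12→8→0 push 3 @ unit cost 22 (adds 66)
shortest-cost path #3: 2→9→5→1→3→0 push 1 @ unit cost 36 (adds 36)
shortest-cost path #4: 2→9→5→1→8→0 push 2 @ unit cost 48 (adds 96)
total cost = 300

Minimum cost for 12 units: 300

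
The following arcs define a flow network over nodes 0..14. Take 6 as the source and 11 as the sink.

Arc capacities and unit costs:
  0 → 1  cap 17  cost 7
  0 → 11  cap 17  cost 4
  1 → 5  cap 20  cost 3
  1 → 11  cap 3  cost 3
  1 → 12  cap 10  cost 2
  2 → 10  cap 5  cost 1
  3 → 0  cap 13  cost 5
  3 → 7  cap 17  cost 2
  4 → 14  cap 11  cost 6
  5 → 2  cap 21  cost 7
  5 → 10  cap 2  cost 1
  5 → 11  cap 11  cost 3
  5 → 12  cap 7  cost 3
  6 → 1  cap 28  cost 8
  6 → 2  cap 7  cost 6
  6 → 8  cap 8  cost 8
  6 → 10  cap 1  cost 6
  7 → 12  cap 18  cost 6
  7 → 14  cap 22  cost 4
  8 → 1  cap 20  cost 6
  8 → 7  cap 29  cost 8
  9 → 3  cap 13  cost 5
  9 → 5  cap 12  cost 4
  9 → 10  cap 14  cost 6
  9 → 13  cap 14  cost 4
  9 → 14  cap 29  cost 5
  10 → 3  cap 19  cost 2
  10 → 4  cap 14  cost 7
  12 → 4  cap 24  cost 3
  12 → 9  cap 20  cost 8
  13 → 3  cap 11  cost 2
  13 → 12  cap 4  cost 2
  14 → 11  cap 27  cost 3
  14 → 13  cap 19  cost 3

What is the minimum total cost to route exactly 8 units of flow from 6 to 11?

Minimum cost for 8 units: 103

shortest-cost path #1: 6→1→11 push 3 @ unit cost 11 (adds 33)
shortest-cost path #2: 6→1→5→11 push 5 @ unit cost 14 (adds 70)
total cost = 103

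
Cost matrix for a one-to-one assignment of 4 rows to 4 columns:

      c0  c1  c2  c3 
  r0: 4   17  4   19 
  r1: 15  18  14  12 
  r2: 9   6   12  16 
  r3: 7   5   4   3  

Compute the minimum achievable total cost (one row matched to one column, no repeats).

optimal assignment: row0→col0 (cost 4), row1→col3 (cost 12), row2→col1 (cost 6), row3→col2 (cost 4)
total = 4 + 12 + 6 + 4 = 26

Minimum assignment cost: 26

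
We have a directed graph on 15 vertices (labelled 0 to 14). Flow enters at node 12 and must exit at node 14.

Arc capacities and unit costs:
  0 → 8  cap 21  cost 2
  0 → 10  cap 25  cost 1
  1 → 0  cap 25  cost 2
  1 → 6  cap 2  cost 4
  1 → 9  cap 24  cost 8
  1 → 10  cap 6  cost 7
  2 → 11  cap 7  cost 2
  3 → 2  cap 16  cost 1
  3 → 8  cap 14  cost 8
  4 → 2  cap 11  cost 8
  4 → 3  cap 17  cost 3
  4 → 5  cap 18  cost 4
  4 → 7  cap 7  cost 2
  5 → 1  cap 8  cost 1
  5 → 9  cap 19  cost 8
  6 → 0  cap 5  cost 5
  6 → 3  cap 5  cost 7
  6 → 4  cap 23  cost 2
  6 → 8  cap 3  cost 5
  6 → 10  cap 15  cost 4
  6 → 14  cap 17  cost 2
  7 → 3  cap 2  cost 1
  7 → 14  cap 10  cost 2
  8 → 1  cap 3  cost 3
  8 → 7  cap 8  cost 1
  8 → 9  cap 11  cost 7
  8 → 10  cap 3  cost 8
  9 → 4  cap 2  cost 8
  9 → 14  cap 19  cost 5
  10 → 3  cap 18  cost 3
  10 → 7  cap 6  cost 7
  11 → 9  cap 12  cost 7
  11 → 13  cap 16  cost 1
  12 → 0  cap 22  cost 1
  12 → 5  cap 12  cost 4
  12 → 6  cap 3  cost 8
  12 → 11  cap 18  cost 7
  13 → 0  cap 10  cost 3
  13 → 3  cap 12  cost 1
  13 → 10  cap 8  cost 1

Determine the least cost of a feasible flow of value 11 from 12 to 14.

shortest-cost path #1: 12→0→8→7→14 push 8 @ unit cost 6 (adds 48)
shortest-cost path #2: 12→6→14 push 3 @ unit cost 10 (adds 30)
total cost = 78

Minimum cost for 11 units: 78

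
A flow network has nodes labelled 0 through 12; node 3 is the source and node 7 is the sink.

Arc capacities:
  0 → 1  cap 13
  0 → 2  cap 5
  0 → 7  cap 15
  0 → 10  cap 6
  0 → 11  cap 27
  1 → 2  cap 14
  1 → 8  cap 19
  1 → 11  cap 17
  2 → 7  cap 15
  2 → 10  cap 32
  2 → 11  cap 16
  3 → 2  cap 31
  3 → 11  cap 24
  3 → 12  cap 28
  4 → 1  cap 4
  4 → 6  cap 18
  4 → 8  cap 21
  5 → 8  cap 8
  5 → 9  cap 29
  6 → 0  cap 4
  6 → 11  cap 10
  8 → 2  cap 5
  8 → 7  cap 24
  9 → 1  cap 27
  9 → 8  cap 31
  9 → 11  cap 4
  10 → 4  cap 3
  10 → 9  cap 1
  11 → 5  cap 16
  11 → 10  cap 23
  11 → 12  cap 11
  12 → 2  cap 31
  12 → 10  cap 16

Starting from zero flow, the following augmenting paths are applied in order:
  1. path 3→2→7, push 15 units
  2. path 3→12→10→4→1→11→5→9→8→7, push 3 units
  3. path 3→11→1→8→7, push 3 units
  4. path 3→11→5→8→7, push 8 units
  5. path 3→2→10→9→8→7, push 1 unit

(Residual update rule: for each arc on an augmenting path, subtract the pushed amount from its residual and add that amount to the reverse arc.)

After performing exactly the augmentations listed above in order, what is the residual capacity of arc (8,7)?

Residual capacity of (8,7): 9

after path 1 (3→2→7, push 15): res(8,7)=24
after path 2 (3→12→10→4→1→11→5→9→8→7, push 3): res(8,7)=21
after path 3 (3→11→1→8→7, push 3): res(8,7)=18
after path 4 (3→11→5→8→7, push 8): res(8,7)=10
after path 5 (3→2→10→9→8→7, push 1): res(8,7)=9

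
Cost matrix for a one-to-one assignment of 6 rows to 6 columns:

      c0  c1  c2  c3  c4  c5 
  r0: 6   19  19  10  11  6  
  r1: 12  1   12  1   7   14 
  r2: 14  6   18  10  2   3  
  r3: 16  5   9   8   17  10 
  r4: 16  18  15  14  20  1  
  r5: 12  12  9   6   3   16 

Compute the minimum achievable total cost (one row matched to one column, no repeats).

Minimum assignment cost: 24

optimal assignment: row0→col0 (cost 6), row1→col3 (cost 1), row2→col4 (cost 2), row3→col1 (cost 5), row4→col5 (cost 1), row5→col2 (cost 9)
total = 6 + 1 + 2 + 5 + 1 + 9 = 24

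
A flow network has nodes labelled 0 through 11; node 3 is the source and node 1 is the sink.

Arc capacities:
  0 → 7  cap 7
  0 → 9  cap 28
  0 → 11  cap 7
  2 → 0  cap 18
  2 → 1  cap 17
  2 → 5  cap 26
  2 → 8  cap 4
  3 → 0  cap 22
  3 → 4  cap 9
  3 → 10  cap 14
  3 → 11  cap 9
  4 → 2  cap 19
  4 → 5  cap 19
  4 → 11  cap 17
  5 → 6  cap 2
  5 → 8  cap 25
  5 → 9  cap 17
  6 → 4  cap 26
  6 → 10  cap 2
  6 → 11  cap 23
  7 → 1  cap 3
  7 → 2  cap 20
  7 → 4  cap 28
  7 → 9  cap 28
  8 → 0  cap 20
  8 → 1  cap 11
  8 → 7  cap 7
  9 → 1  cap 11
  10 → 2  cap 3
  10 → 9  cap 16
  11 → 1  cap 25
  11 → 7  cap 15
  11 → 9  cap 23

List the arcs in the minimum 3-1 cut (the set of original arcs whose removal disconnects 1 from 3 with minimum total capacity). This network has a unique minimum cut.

augment #1: 3→11→1 push 9
augment #2: 3→0→7→1 push 3
augment #3: 3→0→9→1 push 11
augment #4: 3→0→11→1 push 7
augment #5: 3→4→2→1 push 9
augment #6: 3→10→2→1 push 3
augment #7: 3→0→7→2→1 push 1
augment #8: 3→10→9→0→7→2→1 push 3
max flow = 46; residual-reachable set from 3 gives S-side
cut edges (S→T): {(0,7), (0,11), (3,4), (3,11), (9,1), (10,2)} total cap 46

Min-cut arcs: {(0,7), (0,11), (3,4), (3,11), (9,1), (10,2)} (total capacity 46)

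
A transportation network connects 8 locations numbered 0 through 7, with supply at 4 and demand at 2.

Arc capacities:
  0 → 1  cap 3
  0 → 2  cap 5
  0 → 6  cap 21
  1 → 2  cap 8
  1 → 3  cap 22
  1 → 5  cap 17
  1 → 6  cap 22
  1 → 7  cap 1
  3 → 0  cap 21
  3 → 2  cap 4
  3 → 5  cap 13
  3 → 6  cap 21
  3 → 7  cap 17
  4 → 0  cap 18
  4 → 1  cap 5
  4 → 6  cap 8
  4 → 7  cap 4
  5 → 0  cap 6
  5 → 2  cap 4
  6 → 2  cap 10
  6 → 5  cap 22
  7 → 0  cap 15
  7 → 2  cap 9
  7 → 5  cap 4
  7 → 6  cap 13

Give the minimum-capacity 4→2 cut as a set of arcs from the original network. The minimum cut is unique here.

Min-cut arcs: {(0,1), (0,2), (4,1), (4,7), (5,2), (6,2)} (total capacity 31)

augment #1: 4→0→2 push 5
augment #2: 4→1→2 push 5
augment #3: 4→6→2 push 8
augment #4: 4→7→2 push 4
augment #5: 4→0→1→2 push 3
augment #6: 4→0→6→2 push 2
augment #7: 4→0→6→5→2 push 4
max flow = 31; residual-reachable set from 4 gives S-side
cut edges (S→T): {(0,1), (0,2), (4,1), (4,7), (5,2), (6,2)} total cap 31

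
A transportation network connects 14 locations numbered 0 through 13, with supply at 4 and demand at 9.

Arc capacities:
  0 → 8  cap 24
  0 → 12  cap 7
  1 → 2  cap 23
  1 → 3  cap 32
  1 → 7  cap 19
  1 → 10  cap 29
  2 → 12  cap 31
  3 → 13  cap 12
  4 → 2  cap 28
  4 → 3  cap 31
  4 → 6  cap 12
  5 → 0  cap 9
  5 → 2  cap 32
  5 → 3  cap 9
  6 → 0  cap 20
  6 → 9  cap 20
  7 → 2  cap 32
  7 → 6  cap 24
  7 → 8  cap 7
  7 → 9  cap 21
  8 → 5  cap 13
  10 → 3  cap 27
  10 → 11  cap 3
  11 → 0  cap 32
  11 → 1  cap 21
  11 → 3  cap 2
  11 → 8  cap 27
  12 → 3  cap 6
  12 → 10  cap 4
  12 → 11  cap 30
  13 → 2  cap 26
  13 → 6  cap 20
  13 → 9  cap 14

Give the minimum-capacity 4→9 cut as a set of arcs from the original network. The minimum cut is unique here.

Min-cut arcs: {(1,7), (3,13), (4,6)} (total capacity 43)

augment #1: 4→6→9 push 12
augment #2: 4→3→13→9 push 12
augment #3: 4→2→12→11→1→7→9 push 19
max flow = 43; residual-reachable set from 4 gives S-side
cut edges (S→T): {(1,7), (3,13), (4,6)} total cap 43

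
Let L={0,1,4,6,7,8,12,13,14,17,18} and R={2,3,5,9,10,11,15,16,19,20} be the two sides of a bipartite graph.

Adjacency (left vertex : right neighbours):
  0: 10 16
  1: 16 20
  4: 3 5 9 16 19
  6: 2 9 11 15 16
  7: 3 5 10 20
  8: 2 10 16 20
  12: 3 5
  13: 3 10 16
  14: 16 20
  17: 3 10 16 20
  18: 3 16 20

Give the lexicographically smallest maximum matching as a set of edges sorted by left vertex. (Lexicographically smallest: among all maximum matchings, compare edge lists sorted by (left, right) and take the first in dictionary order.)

|M| = 8 (so the lex-smallest maximum matching has 8 edges)
process left vertices in ascending order; for each, take the smallest-labelled available neighbour that still permits 8 edges overall, or leave it unmatched if none does
lex-smallest matching: {0-10, 1-16, 4-9, 6-11, 7-3, 8-2, 12-5, 14-20}

Lex-smallest maximum matching: {(0,10), (1,16), (4,9), (6,11), (7,3), (8,2), (12,5), (14,20)}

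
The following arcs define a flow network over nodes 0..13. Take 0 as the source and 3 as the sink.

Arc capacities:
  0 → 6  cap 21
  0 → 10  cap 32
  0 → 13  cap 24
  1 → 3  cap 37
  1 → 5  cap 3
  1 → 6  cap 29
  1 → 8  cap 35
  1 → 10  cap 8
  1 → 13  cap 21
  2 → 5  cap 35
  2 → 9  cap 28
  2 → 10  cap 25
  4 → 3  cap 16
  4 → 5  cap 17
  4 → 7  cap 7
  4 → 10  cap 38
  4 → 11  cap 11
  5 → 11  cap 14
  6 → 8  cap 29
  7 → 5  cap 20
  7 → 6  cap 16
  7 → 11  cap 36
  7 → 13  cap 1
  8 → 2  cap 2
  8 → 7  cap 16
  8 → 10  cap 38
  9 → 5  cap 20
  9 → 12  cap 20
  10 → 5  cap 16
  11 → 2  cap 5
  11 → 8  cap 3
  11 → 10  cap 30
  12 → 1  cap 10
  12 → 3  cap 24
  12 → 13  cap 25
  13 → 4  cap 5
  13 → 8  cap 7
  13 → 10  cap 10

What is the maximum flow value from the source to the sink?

Maximum flow value: 12

augment #1: 0→13→4→3 bottleneck 5, total now 5
augment #2: 0→6→8→2→9→12→3 bottleneck 2, total now 7
augment #3: 0→10→5→11→2→9→12→3 bottleneck 5, total now 12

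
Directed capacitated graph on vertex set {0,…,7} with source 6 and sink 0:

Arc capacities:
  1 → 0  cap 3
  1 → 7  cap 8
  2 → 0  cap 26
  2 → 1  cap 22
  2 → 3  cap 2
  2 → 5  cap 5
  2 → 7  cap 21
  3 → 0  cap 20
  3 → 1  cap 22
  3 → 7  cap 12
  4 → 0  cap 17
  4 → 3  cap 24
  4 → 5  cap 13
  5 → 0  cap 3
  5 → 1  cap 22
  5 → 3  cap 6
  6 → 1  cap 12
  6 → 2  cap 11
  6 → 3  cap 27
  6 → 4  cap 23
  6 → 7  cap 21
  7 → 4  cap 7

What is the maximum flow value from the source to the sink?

Maximum flow value: 54

augment #1: 6→1→0 bottleneck 3, total now 3
augment #2: 6→2→0 bottleneck 11, total now 14
augment #3: 6→3→0 bottleneck 20, total now 34
augment #4: 6→4→0 bottleneck 17, total now 51
augment #5: 6→4→5→0 bottleneck 3, total now 54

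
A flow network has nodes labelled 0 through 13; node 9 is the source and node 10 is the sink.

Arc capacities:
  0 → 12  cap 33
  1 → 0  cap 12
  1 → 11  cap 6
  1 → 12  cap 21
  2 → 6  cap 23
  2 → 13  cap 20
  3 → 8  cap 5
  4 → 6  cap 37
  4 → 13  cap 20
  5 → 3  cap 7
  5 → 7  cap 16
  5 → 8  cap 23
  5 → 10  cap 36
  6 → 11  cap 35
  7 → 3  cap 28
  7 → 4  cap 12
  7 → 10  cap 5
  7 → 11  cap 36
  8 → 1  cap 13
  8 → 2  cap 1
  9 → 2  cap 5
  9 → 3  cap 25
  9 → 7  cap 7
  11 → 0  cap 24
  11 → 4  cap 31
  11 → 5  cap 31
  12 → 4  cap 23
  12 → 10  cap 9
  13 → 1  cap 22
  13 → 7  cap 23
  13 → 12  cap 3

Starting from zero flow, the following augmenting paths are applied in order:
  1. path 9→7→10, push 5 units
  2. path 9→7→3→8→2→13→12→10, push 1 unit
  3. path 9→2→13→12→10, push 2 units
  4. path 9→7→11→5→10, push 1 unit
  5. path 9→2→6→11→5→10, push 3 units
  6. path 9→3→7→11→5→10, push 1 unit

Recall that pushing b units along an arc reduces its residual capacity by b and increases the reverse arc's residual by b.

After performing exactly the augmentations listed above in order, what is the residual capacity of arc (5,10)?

Residual capacity of (5,10): 31

after path 1 (9→7→10, push 5): res(5,10)=36
after path 2 (9→7→3→8→2→13→12→10, push 1): res(5,10)=36
after path 3 (9→2→13→12→10, push 2): res(5,10)=36
after path 4 (9→7→11→5→10, push 1): res(5,10)=35
after path 5 (9→2→6→11→5→10, push 3): res(5,10)=32
after path 6 (9→3→7→11→5→10, push 1): res(5,10)=31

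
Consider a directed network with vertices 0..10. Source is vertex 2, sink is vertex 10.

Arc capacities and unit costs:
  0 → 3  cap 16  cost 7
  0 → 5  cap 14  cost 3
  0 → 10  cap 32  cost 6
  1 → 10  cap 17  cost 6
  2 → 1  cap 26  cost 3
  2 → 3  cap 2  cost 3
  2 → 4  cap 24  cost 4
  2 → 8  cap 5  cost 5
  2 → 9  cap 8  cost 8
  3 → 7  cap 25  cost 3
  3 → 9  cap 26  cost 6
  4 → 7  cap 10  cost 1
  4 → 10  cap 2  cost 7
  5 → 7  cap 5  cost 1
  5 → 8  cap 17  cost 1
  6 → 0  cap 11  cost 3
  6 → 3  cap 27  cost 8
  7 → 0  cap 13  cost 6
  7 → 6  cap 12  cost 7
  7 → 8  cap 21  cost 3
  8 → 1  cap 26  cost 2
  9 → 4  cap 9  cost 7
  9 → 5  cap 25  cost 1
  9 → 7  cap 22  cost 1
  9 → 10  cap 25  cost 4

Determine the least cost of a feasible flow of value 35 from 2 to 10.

shortest-cost path #1: 2→1→10 push 17 @ unit cost 9 (adds 153)
shortest-cost path #2: 2→4→10 push 2 @ unit cost 11 (adds 22)
shortest-cost path #3: 2→9→10 push 8 @ unit cost 12 (adds 96)
shortest-cost path #4: 2→3→9→10 push 2 @ unit cost 13 (adds 26)
shortest-cost path #5: 2→4→7→0→10 push 6 @ unit cost 17 (adds 102)
total cost = 399

Minimum cost for 35 units: 399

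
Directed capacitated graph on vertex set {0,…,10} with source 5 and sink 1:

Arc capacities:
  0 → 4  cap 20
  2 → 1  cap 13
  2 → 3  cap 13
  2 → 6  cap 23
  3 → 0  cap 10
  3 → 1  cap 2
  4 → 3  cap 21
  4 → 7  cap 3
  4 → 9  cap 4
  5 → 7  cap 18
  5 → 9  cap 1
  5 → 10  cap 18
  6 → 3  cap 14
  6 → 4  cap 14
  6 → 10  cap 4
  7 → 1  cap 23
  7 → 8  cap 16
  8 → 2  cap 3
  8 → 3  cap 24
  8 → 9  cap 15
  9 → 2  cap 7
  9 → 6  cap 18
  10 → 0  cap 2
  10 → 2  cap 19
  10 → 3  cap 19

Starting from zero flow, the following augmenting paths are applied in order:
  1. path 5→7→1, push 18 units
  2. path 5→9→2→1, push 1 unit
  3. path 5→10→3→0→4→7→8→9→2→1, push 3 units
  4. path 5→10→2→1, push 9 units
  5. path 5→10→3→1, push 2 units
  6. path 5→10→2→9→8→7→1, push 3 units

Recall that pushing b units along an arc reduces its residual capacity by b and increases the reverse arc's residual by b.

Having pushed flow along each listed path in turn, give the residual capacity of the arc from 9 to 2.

after path 1 (5→7→1, push 18): res(9,2)=7
after path 2 (5→9→2→1, push 1): res(9,2)=6
after path 3 (5→10→3→0→4→7→8→9→2→1, push 3): res(9,2)=3
after path 4 (5→10→2→1, push 9): res(9,2)=3
after path 5 (5→10→3→1, push 2): res(9,2)=3
after path 6 (5→10→2→9→8→7→1, push 3): res(9,2)=6

Residual capacity of (9,2): 6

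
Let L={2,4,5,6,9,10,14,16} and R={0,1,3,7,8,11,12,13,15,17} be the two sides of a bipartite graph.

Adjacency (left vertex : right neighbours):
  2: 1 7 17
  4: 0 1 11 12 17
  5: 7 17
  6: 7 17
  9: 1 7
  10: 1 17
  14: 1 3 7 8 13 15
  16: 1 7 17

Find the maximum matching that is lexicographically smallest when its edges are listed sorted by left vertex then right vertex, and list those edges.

Lex-smallest maximum matching: {(2,1), (4,0), (5,7), (6,17), (14,3)}

|M| = 5 (so the lex-smallest maximum matching has 5 edges)
process left vertices in ascending order; for each, take the smallest-labelled available neighbour that still permits 5 edges overall, or leave it unmatched if none does
lex-smallest matching: {2-1, 4-0, 5-7, 6-17, 14-3}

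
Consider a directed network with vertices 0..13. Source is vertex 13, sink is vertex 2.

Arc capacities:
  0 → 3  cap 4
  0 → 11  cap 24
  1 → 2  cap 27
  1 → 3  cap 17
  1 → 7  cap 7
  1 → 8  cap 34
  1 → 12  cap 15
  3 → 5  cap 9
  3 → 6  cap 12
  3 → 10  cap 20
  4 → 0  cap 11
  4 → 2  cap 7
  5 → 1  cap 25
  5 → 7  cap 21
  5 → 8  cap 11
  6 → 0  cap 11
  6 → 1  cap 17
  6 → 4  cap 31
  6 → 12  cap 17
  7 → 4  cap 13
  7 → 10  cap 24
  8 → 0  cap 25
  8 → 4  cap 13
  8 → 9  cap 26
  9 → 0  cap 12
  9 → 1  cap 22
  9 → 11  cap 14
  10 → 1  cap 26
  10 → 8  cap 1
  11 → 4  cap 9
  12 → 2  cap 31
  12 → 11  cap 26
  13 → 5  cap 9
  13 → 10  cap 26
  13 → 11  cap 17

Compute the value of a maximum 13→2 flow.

augment #1: 13→5→1→2 bottleneck 9, total now 9
augment #2: 13→10→1→2 bottleneck 18, total now 27
augment #3: 13→11→4→2 bottleneck 7, total now 34
augment #4: 13→10→1→12→2 bottleneck 8, total now 42
augment #5: 13→11→4→0→3→6→12→2 bottleneck 2, total now 44

Maximum flow value: 44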